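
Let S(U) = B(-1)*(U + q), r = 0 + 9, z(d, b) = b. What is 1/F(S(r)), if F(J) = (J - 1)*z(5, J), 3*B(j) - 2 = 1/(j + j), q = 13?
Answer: 1/110 ≈ 0.0090909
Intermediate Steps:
B(j) = ⅔ + 1/(6*j) (B(j) = ⅔ + 1/(3*(j + j)) = ⅔ + 1/(3*((2*j))) = ⅔ + (1/(2*j))/3 = ⅔ + 1/(6*j))
r = 9
S(U) = 13/2 + U/2 (S(U) = ((⅙)*(1 + 4*(-1))/(-1))*(U + 13) = ((⅙)*(-1)*(1 - 4))*(13 + U) = ((⅙)*(-1)*(-3))*(13 + U) = (13 + U)/2 = 13/2 + U/2)
F(J) = J*(-1 + J) (F(J) = (J - 1)*J = (-1 + J)*J = J*(-1 + J))
1/F(S(r)) = 1/((13/2 + (½)*9)*(-1 + (13/2 + (½)*9))) = 1/((13/2 + 9/2)*(-1 + (13/2 + 9/2))) = 1/(11*(-1 + 11)) = 1/(11*10) = 1/110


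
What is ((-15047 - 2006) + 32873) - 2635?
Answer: 13185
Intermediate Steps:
((-15047 - 2006) + 32873) - 2635 = (-17053 + 32873) - 2635 = 15820 - 2635 = 13185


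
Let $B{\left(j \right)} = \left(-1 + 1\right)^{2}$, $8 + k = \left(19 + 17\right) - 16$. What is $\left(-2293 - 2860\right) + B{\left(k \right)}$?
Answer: $-5153$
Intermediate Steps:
$k = 12$ ($k = -8 + \left(\left(19 + 17\right) - 16\right) = -8 + \left(36 - 16\right) = -8 + 20 = 12$)
$B{\left(j \right)} = 0$ ($B{\left(j \right)} = 0^{2} = 0$)
$\left(-2293 - 2860\right) + B{\left(k \right)} = \left(-2293 - 2860\right) + 0 = -5153 + 0 = -5153$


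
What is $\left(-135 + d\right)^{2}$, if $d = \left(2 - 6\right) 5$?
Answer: $24025$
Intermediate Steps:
$d = -20$ ($d = \left(-4\right) 5 = -20$)
$\left(-135 + d\right)^{2} = \left(-135 - 20\right)^{2} = \left(-155\right)^{2} = 24025$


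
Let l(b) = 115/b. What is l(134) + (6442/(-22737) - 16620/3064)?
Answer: -2829402452/583454157 ≈ -4.8494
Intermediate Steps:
l(134) + (6442/(-22737) - 16620/3064) = 115/134 + (6442/(-22737) - 16620/3064) = 115*(1/134) + (6442*(-1/22737) - 16620*1/3064) = 115/134 + (-6442/22737 - 4155/766) = 115/134 - 99406807/17416542 = -2829402452/583454157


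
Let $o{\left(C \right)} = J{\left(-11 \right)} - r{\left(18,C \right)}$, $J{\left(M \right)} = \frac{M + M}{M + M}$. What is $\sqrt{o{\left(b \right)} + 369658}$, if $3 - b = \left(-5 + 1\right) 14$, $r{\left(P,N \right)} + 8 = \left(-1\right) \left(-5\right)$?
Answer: $\sqrt{369662} \approx 608.0$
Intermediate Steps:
$r{\left(P,N \right)} = -3$ ($r{\left(P,N \right)} = -8 - -5 = -8 + 5 = -3$)
$J{\left(M \right)} = 1$ ($J{\left(M \right)} = \frac{2 M}{2 M} = 2 M \frac{1}{2 M} = 1$)
$b = 59$ ($b = 3 - \left(-5 + 1\right) 14 = 3 - \left(-4\right) 14 = 3 - -56 = 3 + 56 = 59$)
$o{\left(C \right)} = 4$ ($o{\left(C \right)} = 1 - -3 = 1 + 3 = 4$)
$\sqrt{o{\left(b \right)} + 369658} = \sqrt{4 + 369658} = \sqrt{369662}$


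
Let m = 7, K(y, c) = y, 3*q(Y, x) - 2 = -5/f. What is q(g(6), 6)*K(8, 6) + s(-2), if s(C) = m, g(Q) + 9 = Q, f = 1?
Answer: -1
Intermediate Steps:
g(Q) = -9 + Q
q(Y, x) = -1 (q(Y, x) = ⅔ + (-5/1)/3 = ⅔ + (-5*1)/3 = ⅔ + (⅓)*(-5) = ⅔ - 5/3 = -1)
s(C) = 7
q(g(6), 6)*K(8, 6) + s(-2) = -1*8 + 7 = -8 + 7 = -1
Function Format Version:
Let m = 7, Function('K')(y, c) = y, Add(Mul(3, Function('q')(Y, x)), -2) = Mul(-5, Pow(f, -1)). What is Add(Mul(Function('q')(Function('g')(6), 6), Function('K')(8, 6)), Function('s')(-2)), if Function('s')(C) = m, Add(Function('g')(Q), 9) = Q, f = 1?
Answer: -1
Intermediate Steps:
Function('g')(Q) = Add(-9, Q)
Function('q')(Y, x) = -1 (Function('q')(Y, x) = Add(Rational(2, 3), Mul(Rational(1, 3), Mul(-5, Pow(1, -1)))) = Add(Rational(2, 3), Mul(Rational(1, 3), Mul(-5, 1))) = Add(Rational(2, 3), Mul(Rational(1, 3), -5)) = Add(Rational(2, 3), Rational(-5, 3)) = -1)
Function('s')(C) = 7
Add(Mul(Function('q')(Function('g')(6), 6), Function('K')(8, 6)), Function('s')(-2)) = Add(Mul(-1, 8), 7) = Add(-8, 7) = -1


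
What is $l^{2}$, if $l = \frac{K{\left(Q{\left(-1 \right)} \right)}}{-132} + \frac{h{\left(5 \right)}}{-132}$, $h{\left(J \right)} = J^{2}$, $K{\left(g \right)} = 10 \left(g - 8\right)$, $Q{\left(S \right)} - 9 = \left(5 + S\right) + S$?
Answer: $\frac{4225}{17424} \approx 0.24248$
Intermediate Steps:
$Q{\left(S \right)} = 14 + 2 S$ ($Q{\left(S \right)} = 9 + \left(\left(5 + S\right) + S\right) = 9 + \left(5 + 2 S\right) = 14 + 2 S$)
$K{\left(g \right)} = -80 + 10 g$ ($K{\left(g \right)} = 10 \left(-8 + g\right) = -80 + 10 g$)
$l = - \frac{65}{132}$ ($l = \frac{-80 + 10 \left(14 + 2 \left(-1\right)\right)}{-132} + \frac{5^{2}}{-132} = \left(-80 + 10 \left(14 - 2\right)\right) \left(- \frac{1}{132}\right) + 25 \left(- \frac{1}{132}\right) = \left(-80 + 10 \cdot 12\right) \left(- \frac{1}{132}\right) - \frac{25}{132} = \left(-80 + 120\right) \left(- \frac{1}{132}\right) - \frac{25}{132} = 40 \left(- \frac{1}{132}\right) - \frac{25}{132} = - \frac{10}{33} - \frac{25}{132} = - \frac{65}{132} \approx -0.49242$)
$l^{2} = \left(- \frac{65}{132}\right)^{2} = \frac{4225}{17424}$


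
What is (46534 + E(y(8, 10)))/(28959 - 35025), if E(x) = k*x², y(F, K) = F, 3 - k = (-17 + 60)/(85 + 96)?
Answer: -469703/60997 ≈ -7.7004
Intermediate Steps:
k = 500/181 (k = 3 - (-17 + 60)/(85 + 96) = 3 - 43/181 = 500/181 ≈ 2.7624)
E(x) = 500*x²/181
(46534 + E(y(8, 10)))/(28959 - 35025) = (46534 + (500/181)*8²)/(28959 - 35025) = (46534 + (500/181)*64)/(-6066) = (46534 + 32000/181)*(-1/6066) = (8454654/181)*(-1/6066) = -469703/60997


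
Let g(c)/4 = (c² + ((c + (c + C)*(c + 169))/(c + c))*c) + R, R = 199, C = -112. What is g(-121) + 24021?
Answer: 60771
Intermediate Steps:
g(c) = 796 + 2*c + 4*c² + 2*(-112 + c)*(169 + c) (g(c) = 4*((c² + ((c + (c - 112)*(c + 169))/(c + c))*c) + 199) = 4*((c² + ((c + (-112 + c)*(169 + c))/((2*c)))*c) + 199) = 4*((c² + ((c + (-112 + c)*(169 + c))*(1/(2*c)))*c) + 199) = 4*((c² + ((c + (-112 + c)*(169 + c))/(2*c))*c) + 199) = 4*((c² + (c/2 + (-112 + c)*(169 + c)/2)) + 199) = 4*((c² + c/2 + (-112 + c)*(169 + c)/2) + 199) = 4*(199 + c² + c/2 + (-112 + c)*(169 + c)/2) = 796 + 2*c + 4*c² + 2*(-112 + c)*(169 + c))
g(-121) + 24021 = (-37060 + 6*(-121)² + 116*(-121)) + 24021 = (-37060 + 6*14641 - 14036) + 24021 = (-37060 + 87846 - 14036) + 24021 = 36750 + 24021 = 60771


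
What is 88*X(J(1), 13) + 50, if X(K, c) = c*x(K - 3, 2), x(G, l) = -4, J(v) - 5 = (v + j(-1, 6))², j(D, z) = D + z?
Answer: -4526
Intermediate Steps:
J(v) = 5 + (5 + v)² (J(v) = 5 + (v + (-1 + 6))² = 5 + (v + 5)² = 5 + (5 + v)²)
X(K, c) = -4*c (X(K, c) = c*(-4) = -4*c)
88*X(J(1), 13) + 50 = 88*(-4*13) + 50 = 88*(-52) + 50 = -4576 + 50 = -4526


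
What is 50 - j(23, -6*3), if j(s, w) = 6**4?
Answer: -1246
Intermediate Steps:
j(s, w) = 1296
50 - j(23, -6*3) = 50 - 1*1296 = 50 - 1296 = -1246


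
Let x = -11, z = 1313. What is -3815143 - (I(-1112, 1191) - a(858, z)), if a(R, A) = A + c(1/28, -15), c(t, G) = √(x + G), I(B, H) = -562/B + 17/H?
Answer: -2525503314803/662196 + I*√26 ≈ -3.8138e+6 + 5.099*I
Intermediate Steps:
c(t, G) = √(-11 + G)
a(R, A) = A + I*√26 (a(R, A) = A + √(-11 - 15) = A + √(-26) = A + I*√26)
-3815143 - (I(-1112, 1191) - a(858, z)) = -3815143 - ((-562/(-1112) + 17/1191) - (1313 + I*√26)) = -3815143 - ((-562*(-1/1112) + 17*(1/1191)) + (-1313 - I*√26)) = -3815143 - ((281/556 + 17/1191) + (-1313 - I*√26)) = -3815143 - (344123/662196 + (-1313 - I*√26)) = -3815143 - (-869119225/662196 - I*√26) = -3815143 + (869119225/662196 + I*√26) = -2525503314803/662196 + I*√26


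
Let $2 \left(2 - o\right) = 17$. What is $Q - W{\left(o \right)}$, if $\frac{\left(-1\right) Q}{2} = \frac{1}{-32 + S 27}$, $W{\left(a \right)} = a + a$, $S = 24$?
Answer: $\frac{4003}{308} \approx 12.997$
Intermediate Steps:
$o = - \frac{13}{2}$ ($o = 2 - \frac{17}{2} = - \frac{13}{2} \approx -6.5$)
$W{\left(a \right)} = 2 a$
$Q = - \frac{1}{308}$ ($Q = - \frac{2}{-32 + 24 \cdot 27} = - \frac{2}{-32 + 648} = - \frac{2}{616} = \left(-2\right) \frac{1}{616} = - \frac{1}{308} \approx -0.0032468$)
$Q - W{\left(o \right)} = - \frac{1}{308} - 2 \left(- \frac{13}{2}\right) = - \frac{1}{308} - -13 = - \frac{1}{308} + 13 = \frac{4003}{308}$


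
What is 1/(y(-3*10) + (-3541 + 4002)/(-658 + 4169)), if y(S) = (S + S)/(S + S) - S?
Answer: 3511/109302 ≈ 0.032122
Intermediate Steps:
y(S) = 1 - S (y(S) = (2*S)/((2*S)) - S = (2*S)*(1/(2*S)) - S = 1 - S)
1/(y(-3*10) + (-3541 + 4002)/(-658 + 4169)) = 1/((1 - (-3)*10) + (-3541 + 4002)/(-658 + 4169)) = 1/((1 - 1*(-30)) + 461/3511) = 1/((1 + 30) + 461*(1/3511)) = 1/(31 + 461/3511) = 1/(109302/3511) = 3511/109302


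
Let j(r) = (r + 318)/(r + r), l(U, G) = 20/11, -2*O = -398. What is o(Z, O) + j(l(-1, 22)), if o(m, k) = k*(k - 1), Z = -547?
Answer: 789799/20 ≈ 39490.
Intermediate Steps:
O = 199 (O = -½*(-398) = 199)
o(m, k) = k*(-1 + k)
l(U, G) = 20/11 (l(U, G) = 20*(1/11) = 20/11)
j(r) = (318 + r)/(2*r) (j(r) = (318 + r)/((2*r)) = (318 + r)*(1/(2*r)) = (318 + r)/(2*r))
o(Z, O) + j(l(-1, 22)) = 199*(-1 + 199) + (318 + 20/11)/(2*(20/11)) = 199*198 + (½)*(11/20)*(3518/11) = 39402 + 1759/20 = 789799/20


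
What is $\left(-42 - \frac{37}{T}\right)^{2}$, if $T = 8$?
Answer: $\frac{139129}{64} \approx 2173.9$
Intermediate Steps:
$\left(-42 - \frac{37}{T}\right)^{2} = \left(-42 - \frac{37}{8}\right)^{2} = \left(- \frac{373}{8}\right)^{2} = \frac{139129}{64}$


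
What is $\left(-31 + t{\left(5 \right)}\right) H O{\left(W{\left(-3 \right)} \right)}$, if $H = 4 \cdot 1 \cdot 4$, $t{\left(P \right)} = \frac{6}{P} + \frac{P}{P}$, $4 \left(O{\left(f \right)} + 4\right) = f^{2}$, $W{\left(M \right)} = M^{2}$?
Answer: $-7488$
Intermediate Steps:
$O{\left(f \right)} = -4 + \frac{f^{2}}{4}$
$t{\left(P \right)} = 1 + \frac{6}{P}$ ($t{\left(P \right)} = \frac{6}{P} + 1 = 1 + \frac{6}{P}$)
$H = 16$ ($H = 4 \cdot 4 = 16$)
$\left(-31 + t{\left(5 \right)}\right) H O{\left(W{\left(-3 \right)} \right)} = \left(-31 + \frac{6 + 5}{5}\right) 16 \left(-4 + \frac{\left(\left(-3\right)^{2}\right)^{2}}{4}\right) = \left(-31 + \frac{1}{5} \cdot 11\right) 16 \left(-4 + \frac{9^{2}}{4}\right) = \left(-31 + \frac{11}{5}\right) 16 \left(-4 + \frac{1}{4} \cdot 81\right) = \left(- \frac{144}{5}\right) 16 \left(-4 + \frac{81}{4}\right) = \left(- \frac{2304}{5}\right) \frac{65}{4} = -7488$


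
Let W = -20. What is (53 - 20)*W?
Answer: -660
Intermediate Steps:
(53 - 20)*W = (53 - 20)*(-20) = 33*(-20) = -660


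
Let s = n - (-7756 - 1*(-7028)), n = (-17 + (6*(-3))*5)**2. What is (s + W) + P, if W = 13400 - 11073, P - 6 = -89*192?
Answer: -2578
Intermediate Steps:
P = -17082 (P = 6 - 89*192 = 6 - 17088 = -17082)
n = 11449 (n = (-17 - 18*5)**2 = (-17 - 90)**2 = (-107)**2 = 11449)
W = 2327
s = 12177 (s = 11449 - (-7756 - 1*(-7028)) = 11449 - (-7756 + 7028) = 11449 - 1*(-728) = 11449 + 728 = 12177)
(s + W) + P = (12177 + 2327) - 17082 = 14504 - 17082 = -2578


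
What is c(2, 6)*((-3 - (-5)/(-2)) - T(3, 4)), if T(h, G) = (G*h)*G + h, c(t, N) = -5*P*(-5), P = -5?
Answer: 14125/2 ≈ 7062.5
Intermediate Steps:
c(t, N) = -125 (c(t, N) = -5*(-5)*(-5) = 25*(-5) = -125)
T(h, G) = h + h*G² (T(h, G) = h*G² + h = h + h*G²)
c(2, 6)*((-3 - (-5)/(-2)) - T(3, 4)) = -125*((-3 - (-5)/(-2)) - 3*(1 + 4²)) = -125*((-3 - (-5)*(-1)/2) - 3*(1 + 16)) = -125*((-3 - 1*5/2) - 3*17) = -125*((-3 - 5/2) - 1*51) = -125*(-11/2 - 51) = -125*(-113/2) = 14125/2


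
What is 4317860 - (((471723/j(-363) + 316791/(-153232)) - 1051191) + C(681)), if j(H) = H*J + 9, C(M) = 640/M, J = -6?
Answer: 136139148076281245/25357291056 ≈ 5.3688e+6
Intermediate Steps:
j(H) = 9 - 6*H (j(H) = H*(-6) + 9 = -6*H + 9 = 9 - 6*H)
4317860 - (((471723/j(-363) + 316791/(-153232)) - 1051191) + C(681)) = 4317860 - (((471723/(9 - 6*(-363)) + 316791/(-153232)) - 1051191) + 640/681) = 4317860 - (((471723/(9 + 2178) + 316791*(-1/153232)) - 1051191) + 640*(1/681)) = 4317860 - (((471723/2187 - 316791/153232) - 1051191) + 640/681) = 4317860 - (((471723*(1/2187) - 316791/153232) - 1051191) + 640/681) = 4317860 - (((157241/729 - 316791/153232) - 1051191) + 640/681) = 4317860 - ((23863412273/111706128 - 1051191) + 640/681) = 4317860 - (-117400612986175/111706128 + 640/681) = 4317860 - 1*(-26649915317221085/25357291056) = 4317860 + 26649915317221085/25357291056 = 136139148076281245/25357291056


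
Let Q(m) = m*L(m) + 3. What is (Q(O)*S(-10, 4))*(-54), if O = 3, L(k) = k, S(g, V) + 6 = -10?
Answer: 10368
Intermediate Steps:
S(g, V) = -16 (S(g, V) = -6 - 10 = -16)
Q(m) = 3 + m**2 (Q(m) = m*m + 3 = m**2 + 3 = 3 + m**2)
(Q(O)*S(-10, 4))*(-54) = ((3 + 3**2)*(-16))*(-54) = ((3 + 9)*(-16))*(-54) = (12*(-16))*(-54) = -192*(-54) = 10368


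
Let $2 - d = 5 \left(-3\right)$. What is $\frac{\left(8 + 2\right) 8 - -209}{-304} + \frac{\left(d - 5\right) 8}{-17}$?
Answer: $- \frac{34097}{5168} \approx -6.5977$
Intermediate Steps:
$d = 17$ ($d = 2 - 5 \left(-3\right) = 2 - -15 = 2 + 15 = 17$)
$\frac{\left(8 + 2\right) 8 - -209}{-304} + \frac{\left(d - 5\right) 8}{-17} = \frac{\left(8 + 2\right) 8 - -209}{-304} + \frac{\left(17 - 5\right) 8}{-17} = \left(10 \cdot 8 + 209\right) \left(- \frac{1}{304}\right) + 12 \cdot 8 \left(- \frac{1}{17}\right) = \left(80 + 209\right) \left(- \frac{1}{304}\right) + 96 \left(- \frac{1}{17}\right) = 289 \left(- \frac{1}{304}\right) - \frac{96}{17} = - \frac{289}{304} - \frac{96}{17} = - \frac{34097}{5168}$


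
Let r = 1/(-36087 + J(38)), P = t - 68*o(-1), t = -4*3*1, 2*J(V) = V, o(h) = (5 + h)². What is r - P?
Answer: 39674799/36068 ≈ 1100.0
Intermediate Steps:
J(V) = V/2
t = -12 (t = -12*1 = -12)
P = -1100 (P = -12 - 68*(5 - 1)² = -12 - 68*4² = -12 - 68*16 = -12 - 1088 = -1100)
r = -1/36068 (r = 1/(-36087 + (½)*38) = 1/(-36087 + 19) = 1/(-36068) = -1/36068 ≈ -2.7725e-5)
r - P = -1/36068 - 1*(-1100) = -1/36068 + 1100 = 39674799/36068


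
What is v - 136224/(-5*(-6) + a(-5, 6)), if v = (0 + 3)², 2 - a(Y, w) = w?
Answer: -67995/13 ≈ -5230.4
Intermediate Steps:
a(Y, w) = 2 - w
v = 9 (v = 3² = 9)
v - 136224/(-5*(-6) + a(-5, 6)) = 9 - 136224/(-5*(-6) + (2 - 1*6)) = 9 - 136224/(30 + (2 - 6)) = 9 - 136224/(30 - 4) = 9 - 136224/26 = 9 - 344*198/13 = 9 - 68112/13 = -67995/13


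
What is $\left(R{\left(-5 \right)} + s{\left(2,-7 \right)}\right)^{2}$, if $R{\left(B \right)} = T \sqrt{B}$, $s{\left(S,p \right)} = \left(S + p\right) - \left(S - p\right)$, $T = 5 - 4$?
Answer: $\left(14 - i \sqrt{5}\right)^{2} \approx 191.0 - 62.61 i$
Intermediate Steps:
$T = 1$
$s{\left(S,p \right)} = 2 p$
$R{\left(B \right)} = \sqrt{B}$ ($R{\left(B \right)} = 1 \sqrt{B} = \sqrt{B}$)
$\left(R{\left(-5 \right)} + s{\left(2,-7 \right)}\right)^{2} = \left(\sqrt{-5} + 2 \left(-7\right)\right)^{2} = \left(i \sqrt{5} - 14\right)^{2} = \left(-14 + i \sqrt{5}\right)^{2}$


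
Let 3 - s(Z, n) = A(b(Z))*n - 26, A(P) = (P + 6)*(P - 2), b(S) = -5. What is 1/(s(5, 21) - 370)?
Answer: -1/194 ≈ -0.0051546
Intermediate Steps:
A(P) = (-2 + P)*(6 + P) (A(P) = (6 + P)*(-2 + P) = (-2 + P)*(6 + P))
s(Z, n) = 29 + 7*n (s(Z, n) = 3 - ((-12 + (-5)² + 4*(-5))*n - 26) = 3 - ((-12 + 25 - 20)*n - 26) = 3 - (-7*n - 26) = 3 - (-26 - 7*n) = 3 + (26 + 7*n) = 29 + 7*n)
1/(s(5, 21) - 370) = 1/((29 + 7*21) - 370) = 1/((29 + 147) - 370) = 1/(176 - 370) = 1/(-194) = -1/194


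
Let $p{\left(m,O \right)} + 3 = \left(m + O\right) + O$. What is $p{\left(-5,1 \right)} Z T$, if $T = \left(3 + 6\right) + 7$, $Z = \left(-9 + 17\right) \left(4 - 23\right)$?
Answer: $14592$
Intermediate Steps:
$Z = -152$ ($Z = 8 \left(-19\right) = -152$)
$p{\left(m,O \right)} = -3 + m + 2 O$ ($p{\left(m,O \right)} = -3 + \left(\left(m + O\right) + O\right) = -3 + \left(\left(O + m\right) + O\right) = -3 + \left(m + 2 O\right) = -3 + m + 2 O$)
$T = 16$ ($T = 9 + 7 = 16$)
$p{\left(-5,1 \right)} Z T = \left(-3 - 5 + 2 \cdot 1\right) \left(-152\right) 16 = \left(-3 - 5 + 2\right) \left(-152\right) 16 = \left(-6\right) \left(-152\right) 16 = 912 \cdot 16 = 14592$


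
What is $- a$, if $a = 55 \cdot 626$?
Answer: $-34430$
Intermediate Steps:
$a = 34430$
$- a = \left(-1\right) 34430 = -34430$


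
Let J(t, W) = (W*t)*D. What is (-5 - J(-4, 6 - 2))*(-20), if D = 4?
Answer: -1180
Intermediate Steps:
J(t, W) = 4*W*t (J(t, W) = (W*t)*4 = 4*W*t)
(-5 - J(-4, 6 - 2))*(-20) = (-5 - 4*(6 - 2)*(-4))*(-20) = (-5 - 4*4*(-4))*(-20) = (-5 - 1*(-64))*(-20) = (-5 + 64)*(-20) = 59*(-20) = -1180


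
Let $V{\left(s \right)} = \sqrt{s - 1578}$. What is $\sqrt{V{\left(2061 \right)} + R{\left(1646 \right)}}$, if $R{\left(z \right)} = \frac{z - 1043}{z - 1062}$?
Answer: $\frac{\sqrt{88038 + 85264 \sqrt{483}}}{292} \approx 4.7969$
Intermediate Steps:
$V{\left(s \right)} = \sqrt{-1578 + s}$
$R{\left(z \right)} = \frac{-1043 + z}{-1062 + z}$
$\sqrt{V{\left(2061 \right)} + R{\left(1646 \right)}} = \sqrt{\sqrt{-1578 + 2061} + \frac{-1043 + 1646}{-1062 + 1646}} = \sqrt{\sqrt{483} + \frac{1}{584} \cdot 603} = \sqrt{\sqrt{483} + \frac{603}{584}} = \sqrt{\frac{603}{584} + \sqrt{483}}$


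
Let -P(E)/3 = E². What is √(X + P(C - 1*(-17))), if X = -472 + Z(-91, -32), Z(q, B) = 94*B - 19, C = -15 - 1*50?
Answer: I*√10411 ≈ 102.03*I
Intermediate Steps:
C = -65 (C = -15 - 50 = -65)
Z(q, B) = -19 + 94*B
P(E) = -3*E²
X = -3499 (X = -472 + (-19 + 94*(-32)) = -472 + (-19 - 3008) = -472 - 3027 = -3499)
√(X + P(C - 1*(-17))) = √(-3499 - 3*(-65 - 1*(-17))²) = √(-3499 - 3*(-65 + 17)²) = √(-3499 - 3*(-48)²) = √(-3499 - 3*2304) = √(-3499 - 6912) = √(-10411) = I*√10411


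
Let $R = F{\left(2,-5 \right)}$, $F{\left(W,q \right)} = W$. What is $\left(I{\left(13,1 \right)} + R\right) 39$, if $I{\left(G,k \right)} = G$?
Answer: $585$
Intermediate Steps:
$R = 2$
$\left(I{\left(13,1 \right)} + R\right) 39 = \left(13 + 2\right) 39 = 15 \cdot 39 = 585$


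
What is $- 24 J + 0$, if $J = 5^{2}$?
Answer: $-600$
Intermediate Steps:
$J = 25$
$- 24 J + 0 = \left(-24\right) 25 + 0 = -600 + 0 = -600$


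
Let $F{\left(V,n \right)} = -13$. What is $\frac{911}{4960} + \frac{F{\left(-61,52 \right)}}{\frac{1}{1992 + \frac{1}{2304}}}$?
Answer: $- \frac{9247915943}{357120} \approx -25896.0$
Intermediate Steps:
$\frac{911}{4960} + \frac{F{\left(-61,52 \right)}}{\frac{1}{1992 + \frac{1}{2304}}} = \frac{911}{4960} - \frac{13}{\frac{1}{1992 + \frac{1}{2304}}} = 911 \cdot \frac{1}{4960} - \frac{13}{\frac{1}{1992 + \frac{1}{2304}}} = \frac{911}{4960} - \frac{13}{\frac{1}{\frac{4589569}{2304}}} = \frac{911}{4960} - \frac{13}{\frac{2304}{4589569}} = \frac{911}{4960} - \frac{59664397}{2304} = - \frac{9247915943}{357120}$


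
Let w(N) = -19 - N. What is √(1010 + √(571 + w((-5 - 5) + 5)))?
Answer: √(1010 + √557) ≈ 32.150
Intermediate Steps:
√(1010 + √(571 + w((-5 - 5) + 5))) = √(1010 + √(571 + (-19 - ((-5 - 5) + 5)))) = √(1010 + √(571 + (-19 - (-10 + 5)))) = √(1010 + √(571 + (-19 - 1*(-5)))) = √(1010 + √(571 + (-19 + 5))) = √(1010 + √(571 - 14)) = √(1010 + √557)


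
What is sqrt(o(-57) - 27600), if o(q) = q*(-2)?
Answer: 3*I*sqrt(3054) ≈ 165.79*I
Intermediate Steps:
o(q) = -2*q
sqrt(o(-57) - 27600) = sqrt(-2*(-57) - 27600) = sqrt(114 - 27600) = sqrt(-27486) = 3*I*sqrt(3054)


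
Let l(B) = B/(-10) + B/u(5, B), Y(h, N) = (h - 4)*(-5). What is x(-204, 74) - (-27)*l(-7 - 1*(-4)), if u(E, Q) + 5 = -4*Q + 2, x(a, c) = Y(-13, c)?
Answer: 841/10 ≈ 84.100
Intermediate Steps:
Y(h, N) = 20 - 5*h (Y(h, N) = (-4 + h)*(-5) = 20 - 5*h)
x(a, c) = 85 (x(a, c) = 20 - 5*(-13) = 20 + 65 = 85)
u(E, Q) = -3 - 4*Q (u(E, Q) = -5 + (-4*Q + 2) = -5 + (2 - 4*Q) = -3 - 4*Q)
l(B) = -B/10 + B/(-3 - 4*B) (l(B) = B/(-10) + B/(-3 - 4*B) = B*(-⅒) + B/(-3 - 4*B) = -B/10 + B/(-3 - 4*B))
x(-204, 74) - (-27)*l(-7 - 1*(-4)) = 85 - (-27)*(-7 - 1*(-4))*(-13 - 4*(-7 - 1*(-4)))/(10*(3 + 4*(-7 - 1*(-4)))) = 85 - (-27)*(-7 + 4)*(-13 - 4*(-7 + 4))/(10*(3 + 4*(-7 + 4))) = 85 - (-27)*(⅒)*(-3)*(-13 - 4*(-3))/(3 + 4*(-3)) = 85 - (-27)*(⅒)*(-3)*(-13 + 12)/(3 - 12) = 85 - (-27)*(⅒)*(-3)*(-1)/(-9) = 85 - (-27)*(⅒)*(-3)*(-⅑)*(-1) = 85 - (-27)*(-1)/30 = 85 - 1*9/10 = 85 - 9/10 = 841/10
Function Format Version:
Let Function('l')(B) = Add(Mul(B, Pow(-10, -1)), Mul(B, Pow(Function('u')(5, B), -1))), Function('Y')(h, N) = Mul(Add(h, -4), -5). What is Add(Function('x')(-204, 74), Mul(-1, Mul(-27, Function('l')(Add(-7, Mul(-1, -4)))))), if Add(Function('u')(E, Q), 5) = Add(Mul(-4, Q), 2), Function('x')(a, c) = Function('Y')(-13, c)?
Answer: Rational(841, 10) ≈ 84.100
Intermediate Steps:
Function('Y')(h, N) = Add(20, Mul(-5, h)) (Function('Y')(h, N) = Mul(Add(-4, h), -5) = Add(20, Mul(-5, h)))
Function('x')(a, c) = 85 (Function('x')(a, c) = Add(20, Mul(-5, -13)) = Add(20, 65) = 85)
Function('u')(E, Q) = Add(-3, Mul(-4, Q)) (Function('u')(E, Q) = Add(-5, Add(Mul(-4, Q), 2)) = Add(-5, Add(2, Mul(-4, Q))) = Add(-3, Mul(-4, Q)))
Function('l')(B) = Add(Mul(Rational(-1, 10), B), Mul(B, Pow(Add(-3, Mul(-4, B)), -1))) (Function('l')(B) = Add(Mul(B, Pow(-10, -1)), Mul(B, Pow(Add(-3, Mul(-4, B)), -1))) = Add(Mul(B, Rational(-1, 10)), Mul(B, Pow(Add(-3, Mul(-4, B)), -1))) = Add(Mul(Rational(-1, 10), B), Mul(B, Pow(Add(-3, Mul(-4, B)), -1))))
Add(Function('x')(-204, 74), Mul(-1, Mul(-27, Function('l')(Add(-7, Mul(-1, -4)))))) = Add(85, Mul(-1, Mul(-27, Mul(Rational(1, 10), Add(-7, Mul(-1, -4)), Pow(Add(3, Mul(4, Add(-7, Mul(-1, -4)))), -1), Add(-13, Mul(-4, Add(-7, Mul(-1, -4)))))))) = Add(85, Mul(-1, Mul(-27, Mul(Rational(1, 10), Add(-7, 4), Pow(Add(3, Mul(4, Add(-7, 4))), -1), Add(-13, Mul(-4, Add(-7, 4))))))) = Add(85, Mul(-1, Mul(-27, Mul(Rational(1, 10), -3, Pow(Add(3, Mul(4, -3)), -1), Add(-13, Mul(-4, -3)))))) = Add(85, Mul(-1, Mul(-27, Mul(Rational(1, 10), -3, Pow(Add(3, -12), -1), Add(-13, 12))))) = Add(85, Mul(-1, Mul(-27, Mul(Rational(1, 10), -3, Pow(-9, -1), -1)))) = Add(85, Mul(-1, Mul(-27, Mul(Rational(1, 10), -3, Rational(-1, 9), -1)))) = Add(85, Mul(-1, Mul(-27, Rational(-1, 30)))) = Add(85, Mul(-1, Rational(9, 10))) = Add(85, Rational(-9, 10)) = Rational(841, 10)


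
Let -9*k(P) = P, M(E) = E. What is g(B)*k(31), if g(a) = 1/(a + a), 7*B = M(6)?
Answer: -217/108 ≈ -2.0093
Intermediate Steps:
k(P) = -P/9
B = 6/7 (B = (1/7)*6 = 6/7 ≈ 0.85714)
g(a) = 1/(2*a)
g(B)*k(31) = (1/(2*(6/7)))*(-1/9*31) = ((1/2)*(7/6))*(-31/9) = (7/12)*(-31/9) = -217/108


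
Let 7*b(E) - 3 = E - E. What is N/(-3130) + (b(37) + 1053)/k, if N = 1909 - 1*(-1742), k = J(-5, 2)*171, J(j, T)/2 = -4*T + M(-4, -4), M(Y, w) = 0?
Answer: -7750381/4995480 ≈ -1.5515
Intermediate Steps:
J(j, T) = -8*T (J(j, T) = 2*(-4*T + 0) = 2*(-4*T) = -8*T)
b(E) = 3/7 (b(E) = 3/7 + (E - E)/7 = 3/7 + (1/7)*0 = 3/7 + 0 = 3/7)
k = -2736 (k = -8*2*171 = -16*171 = -2736)
N = 3651 (N = 1909 + 1742 = 3651)
N/(-3130) + (b(37) + 1053)/k = 3651/(-3130) + (3/7 + 1053)/(-2736) = 3651*(-1/3130) + (7374/7)*(-1/2736) = -3651/3130 - 1229/3192 = -7750381/4995480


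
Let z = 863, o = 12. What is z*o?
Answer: 10356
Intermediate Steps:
z*o = 863*12 = 10356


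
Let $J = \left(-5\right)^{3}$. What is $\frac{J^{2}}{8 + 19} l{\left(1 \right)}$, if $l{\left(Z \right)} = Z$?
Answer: $\frac{15625}{27} \approx 578.7$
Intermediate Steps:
$J = -125$
$\frac{J^{2}}{8 + 19} l{\left(1 \right)} = \frac{\left(-125\right)^{2}}{8 + 19} \cdot 1 = \frac{1}{27} \cdot 15625 \cdot 1 = \frac{15625}{27} \cdot 1 = \frac{15625}{27}$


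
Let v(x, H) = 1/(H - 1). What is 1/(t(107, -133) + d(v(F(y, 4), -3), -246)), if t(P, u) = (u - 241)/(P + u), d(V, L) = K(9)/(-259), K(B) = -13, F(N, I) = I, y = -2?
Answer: 3367/48602 ≈ 0.069277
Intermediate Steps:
v(x, H) = 1/(-1 + H)
d(V, L) = 13/259 (d(V, L) = -13/(-259) = -13*(-1/259) = 13/259)
t(P, u) = (-241 + u)/(P + u)
1/(t(107, -133) + d(v(F(y, 4), -3), -246)) = 1/((-241 - 133)/(107 - 133) + 13/259) = 1/(-374/(-26) + 13/259) = 1/(-1/26*(-374) + 13/259) = 1/(187/13 + 13/259) = 1/(48602/3367) = 3367/48602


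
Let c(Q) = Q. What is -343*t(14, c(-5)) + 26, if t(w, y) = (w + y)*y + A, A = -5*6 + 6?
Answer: 23693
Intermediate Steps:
A = -24 (A = -30 + 6 = -24)
t(w, y) = -24 + y*(w + y) (t(w, y) = (w + y)*y - 24 = y*(w + y) - 24 = -24 + y*(w + y))
-343*t(14, c(-5)) + 26 = -343*(-24 + (-5)² + 14*(-5)) + 26 = -343*(-24 + 25 - 70) + 26 = -343*(-69) + 26 = 23667 + 26 = 23693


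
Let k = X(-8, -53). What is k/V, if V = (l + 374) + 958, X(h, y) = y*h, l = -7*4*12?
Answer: 106/249 ≈ 0.42570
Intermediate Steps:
l = -336 (l = -28*12 = -336)
X(h, y) = h*y
V = 996 (V = (-336 + 374) + 958 = 38 + 958 = 996)
k = 424 (k = -8*(-53) = 424)
k/V = 424/996 = 424*(1/996) = 106/249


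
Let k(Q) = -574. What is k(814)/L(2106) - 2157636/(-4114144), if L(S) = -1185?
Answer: 1229579329/1218815160 ≈ 1.0088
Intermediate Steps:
k(814)/L(2106) - 2157636/(-4114144) = -574/(-1185) - 2157636/(-4114144) = -574*(-1/1185) - 2157636*(-1/4114144) = 574/1185 + 539409/1028536 = 1229579329/1218815160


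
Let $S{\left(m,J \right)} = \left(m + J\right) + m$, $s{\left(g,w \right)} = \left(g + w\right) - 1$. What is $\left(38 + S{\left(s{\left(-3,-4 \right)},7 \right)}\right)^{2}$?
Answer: $841$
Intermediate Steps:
$s{\left(g,w \right)} = -1 + g + w$
$S{\left(m,J \right)} = J + 2 m$ ($S{\left(m,J \right)} = \left(J + m\right) + m = J + 2 m$)
$\left(38 + S{\left(s{\left(-3,-4 \right)},7 \right)}\right)^{2} = \left(38 + \left(7 + 2 \left(-1 - 3 - 4\right)\right)\right)^{2} = \left(38 + \left(7 + 2 \left(-8\right)\right)\right)^{2} = \left(38 + \left(7 - 16\right)\right)^{2} = \left(38 - 9\right)^{2} = 29^{2} = 841$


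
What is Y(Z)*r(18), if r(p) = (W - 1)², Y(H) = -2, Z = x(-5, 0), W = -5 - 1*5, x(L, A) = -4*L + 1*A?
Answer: -242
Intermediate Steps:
x(L, A) = A - 4*L (x(L, A) = -4*L + A = A - 4*L)
W = -10 (W = -5 - 5 = -10)
Z = 20 (Z = 0 - 4*(-5) = 0 + 20 = 20)
r(p) = 121 (r(p) = (-10 - 1)² = (-11)² = 121)
Y(Z)*r(18) = -2*121 = -242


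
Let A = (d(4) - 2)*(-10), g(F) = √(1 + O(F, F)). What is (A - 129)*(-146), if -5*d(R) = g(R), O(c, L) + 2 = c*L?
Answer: 15914 - 292*√15 ≈ 14783.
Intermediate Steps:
O(c, L) = -2 + L*c (O(c, L) = -2 + c*L = -2 + L*c)
g(F) = √(-1 + F²) (g(F) = √(1 + (-2 + F*F)) = √(1 + (-2 + F²)) = √(-1 + F²))
d(R) = -√(-1 + R²)/5
A = 20 + 2*√15 (A = (-√(-1 + 4²)/5 - 2)*(-10) = (-√(-1 + 16)/5 - 2)*(-10) = (-√15/5 - 2)*(-10) = (-2 - √15/5)*(-10) = 20 + 2*√15 ≈ 27.746)
(A - 129)*(-146) = ((20 + 2*√15) - 129)*(-146) = (-109 + 2*√15)*(-146) = 15914 - 292*√15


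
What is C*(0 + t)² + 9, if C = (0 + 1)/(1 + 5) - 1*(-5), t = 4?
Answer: 275/3 ≈ 91.667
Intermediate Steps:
C = 31/6 (C = 1/6 + 5 = 1*(⅙) + 5 = ⅙ + 5 = 31/6 ≈ 5.1667)
C*(0 + t)² + 9 = 31*(0 + 4)²/6 + 9 = (31/6)*4² + 9 = (31/6)*16 + 9 = 248/3 + 9 = 275/3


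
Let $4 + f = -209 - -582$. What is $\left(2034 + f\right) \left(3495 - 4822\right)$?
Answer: $-3188781$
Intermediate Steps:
$f = 369$ ($f = -4 - -373 = -4 + \left(-209 + 582\right) = -4 + 373 = 369$)
$\left(2034 + f\right) \left(3495 - 4822\right) = \left(2034 + 369\right) \left(3495 - 4822\right) = 2403 \left(-1327\right) = -3188781$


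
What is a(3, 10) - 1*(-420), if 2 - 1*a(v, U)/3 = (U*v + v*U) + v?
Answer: 237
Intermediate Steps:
a(v, U) = 6 - 3*v - 6*U*v (a(v, U) = 6 - 3*((U*v + v*U) + v) = 6 - 3*((U*v + U*v) + v) = 6 - 3*(2*U*v + v) = 6 - 3*(v + 2*U*v) = 6 + (-3*v - 6*U*v) = 6 - 3*v - 6*U*v)
a(3, 10) - 1*(-420) = (6 - 3*3 - 6*10*3) - 1*(-420) = (6 - 9 - 180) + 420 = -183 + 420 = 237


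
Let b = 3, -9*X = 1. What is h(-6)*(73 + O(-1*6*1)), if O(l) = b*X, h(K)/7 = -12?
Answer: -6104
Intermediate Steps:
X = -⅑ (X = -⅑*1 = -⅑ ≈ -0.11111)
h(K) = -84 (h(K) = 7*(-12) = -84)
O(l) = -⅓ (O(l) = 3*(-⅑) = -⅓)
h(-6)*(73 + O(-1*6*1)) = -84*(73 - ⅓) = -84*218/3 = -6104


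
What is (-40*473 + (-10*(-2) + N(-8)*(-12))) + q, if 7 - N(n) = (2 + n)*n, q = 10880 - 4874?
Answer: -12402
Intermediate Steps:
q = 6006
N(n) = 7 - n*(2 + n) (N(n) = 7 - (2 + n)*n = 7 - n*(2 + n))
(-40*473 + (-10*(-2) + N(-8)*(-12))) + q = (-40*473 + (-10*(-2) + (7 - 1*(-8)² - 2*(-8))*(-12))) + 6006 = (-18920 + (20 + (7 - 1*64 + 16)*(-12))) + 6006 = (-18920 + (20 + (7 - 64 + 16)*(-12))) + 6006 = (-18920 + (20 - 41*(-12))) + 6006 = (-18920 + (20 + 492)) + 6006 = (-18920 + 512) + 6006 = -18408 + 6006 = -12402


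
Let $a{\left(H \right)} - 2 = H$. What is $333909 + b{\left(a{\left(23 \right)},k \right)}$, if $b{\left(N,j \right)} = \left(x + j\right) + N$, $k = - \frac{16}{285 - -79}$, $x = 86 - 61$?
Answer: $\frac{30390265}{91} \approx 3.3396 \cdot 10^{5}$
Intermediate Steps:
$a{\left(H \right)} = 2 + H$
$x = 25$ ($x = 86 - 61 = 25$)
$k = - \frac{4}{91}$ ($k = - \frac{16}{285 + 79} = - \frac{16}{364} = \left(-16\right) \frac{1}{364} = - \frac{4}{91} \approx -0.043956$)
$b{\left(N,j \right)} = 25 + N + j$ ($b{\left(N,j \right)} = \left(25 + j\right) + N = 25 + N + j$)
$333909 + b{\left(a{\left(23 \right)},k \right)} = 333909 + \left(25 + \left(2 + 23\right) - \frac{4}{91}\right) = 333909 + \left(25 + 25 - \frac{4}{91}\right) = 333909 + \frac{4546}{91} = \frac{30390265}{91}$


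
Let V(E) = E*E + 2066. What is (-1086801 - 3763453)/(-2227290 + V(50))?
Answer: 2425127/1111362 ≈ 2.1821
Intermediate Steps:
V(E) = 2066 + E² (V(E) = E² + 2066 = 2066 + E²)
(-1086801 - 3763453)/(-2227290 + V(50)) = (-1086801 - 3763453)/(-2227290 + (2066 + 50²)) = -4850254/(-2227290 + (2066 + 2500)) = -4850254/(-2227290 + 4566) = -4850254/(-2222724) = -4850254*(-1/2222724) = 2425127/1111362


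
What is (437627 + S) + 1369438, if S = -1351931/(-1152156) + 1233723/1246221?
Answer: 96098560273535277/53179296388 ≈ 1.8071e+6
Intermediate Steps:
S = 115046154057/53179296388 (S = -1351931*(-1/1152156) + 1233723*(1/1246221) = 1351931/1152156 + 411241/415407 = 115046154057/53179296388 ≈ 2.1634)
(437627 + S) + 1369438 = (437627 + 115046154057/53179296388) + 1369438 = 23272810986545333/53179296388 + 1369438 = 96098560273535277/53179296388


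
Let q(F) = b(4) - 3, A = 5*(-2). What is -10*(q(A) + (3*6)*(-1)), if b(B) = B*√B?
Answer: 130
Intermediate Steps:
A = -10
b(B) = B^(3/2)
q(F) = 5 (q(F) = 4^(3/2) - 3 = 8 - 3 = 5)
-10*(q(A) + (3*6)*(-1)) = -10*(5 + (3*6)*(-1)) = -10*(5 + 18*(-1)) = -10*(5 - 18) = -10*(-13) = 130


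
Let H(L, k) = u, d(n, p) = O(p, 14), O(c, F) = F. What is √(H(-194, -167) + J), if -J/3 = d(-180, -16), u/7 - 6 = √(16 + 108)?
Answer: √14*31^(¼) ≈ 8.8289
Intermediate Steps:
d(n, p) = 14
u = 42 + 14*√31 (u = 42 + 7*√(16 + 108) = 42 + 7*√124 = 42 + 7*(2*√31) = 42 + 14*√31 ≈ 119.95)
H(L, k) = 42 + 14*√31
J = -42 (J = -3*14 = -42)
√(H(-194, -167) + J) = √((42 + 14*√31) - 42) = √(14*√31) = √14*31^(¼)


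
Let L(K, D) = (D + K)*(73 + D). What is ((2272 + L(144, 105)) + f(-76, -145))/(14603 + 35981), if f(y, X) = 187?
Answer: 46781/50584 ≈ 0.92482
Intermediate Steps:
L(K, D) = (73 + D)*(D + K)
((2272 + L(144, 105)) + f(-76, -145))/(14603 + 35981) = ((2272 + (105² + 73*105 + 73*144 + 105*144)) + 187)/(14603 + 35981) = ((2272 + (11025 + 7665 + 10512 + 15120)) + 187)/50584 = ((2272 + 44322) + 187)*(1/50584) = (46594 + 187)*(1/50584) = 46781*(1/50584) = 46781/50584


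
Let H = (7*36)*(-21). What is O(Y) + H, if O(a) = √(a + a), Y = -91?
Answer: -5292 + I*√182 ≈ -5292.0 + 13.491*I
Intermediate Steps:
H = -5292 (H = 252*(-21) = -5292)
O(a) = √2*√a (O(a) = √(2*a) = √2*√a)
O(Y) + H = √2*√(-91) - 5292 = √2*(I*√91) - 5292 = I*√182 - 5292 = -5292 + I*√182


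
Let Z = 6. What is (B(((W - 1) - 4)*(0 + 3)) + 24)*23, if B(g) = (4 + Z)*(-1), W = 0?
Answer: 322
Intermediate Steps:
B(g) = -10 (B(g) = (4 + 6)*(-1) = 10*(-1) = -10)
(B(((W - 1) - 4)*(0 + 3)) + 24)*23 = (-10 + 24)*23 = 14*23 = 322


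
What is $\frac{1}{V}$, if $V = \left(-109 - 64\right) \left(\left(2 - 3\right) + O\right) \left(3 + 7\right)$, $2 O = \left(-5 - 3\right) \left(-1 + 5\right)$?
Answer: $\frac{1}{29410} \approx 3.4002 \cdot 10^{-5}$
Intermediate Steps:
$O = -16$ ($O = \frac{\left(-5 - 3\right) \left(-1 + 5\right)}{2} = \frac{\left(-8\right) 4}{2} = \frac{1}{2} \left(-32\right) = -16$)
$V = 29410$ ($V = \left(-109 - 64\right) \left(\left(2 - 3\right) - 16\right) \left(3 + 7\right) = \left(-109 - 64\right) \left(-1 - 16\right) 10 = \left(-109 - 64\right) \left(\left(-17\right) 10\right) = \left(-173\right) \left(-170\right) = 29410$)
$\frac{1}{V} = \frac{1}{29410}$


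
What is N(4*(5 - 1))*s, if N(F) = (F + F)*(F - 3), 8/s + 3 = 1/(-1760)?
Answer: -5857280/5281 ≈ -1109.1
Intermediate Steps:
s = -14080/5281 (s = 8/(-3 + 1/(-1760)) = 8/(-3 - 1/1760) = 8/(-5281/1760) = 8*(-1760/5281) = -14080/5281 ≈ -2.6662)
N(F) = 2*F*(-3 + F) (N(F) = (2*F)*(-3 + F) = 2*F*(-3 + F))
N(4*(5 - 1))*s = (2*(4*(5 - 1))*(-3 + 4*(5 - 1)))*(-14080/5281) = (2*(4*4)*(-3 + 4*4))*(-14080/5281) = (2*16*(-3 + 16))*(-14080/5281) = (2*16*13)*(-14080/5281) = 416*(-14080/5281) = -5857280/5281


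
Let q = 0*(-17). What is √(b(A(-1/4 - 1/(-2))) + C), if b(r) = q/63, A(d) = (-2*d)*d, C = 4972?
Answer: 2*√1243 ≈ 70.512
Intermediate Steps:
q = 0
A(d) = -2*d²
b(r) = 0 (b(r) = 0/63 = 0*(1/63) = 0)
√(b(A(-1/4 - 1/(-2))) + C) = √(0 + 4972) = √4972 = 2*√1243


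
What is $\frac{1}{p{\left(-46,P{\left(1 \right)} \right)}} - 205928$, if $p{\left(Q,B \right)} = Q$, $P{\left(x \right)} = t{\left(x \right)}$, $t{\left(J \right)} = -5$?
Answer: $- \frac{9472689}{46} \approx -2.0593 \cdot 10^{5}$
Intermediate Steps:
$P{\left(x \right)} = -5$
$\frac{1}{p{\left(-46,P{\left(1 \right)} \right)}} - 205928 = \frac{1}{-46} - 205928 = - \frac{1}{46} - 205928 = - \frac{9472689}{46}$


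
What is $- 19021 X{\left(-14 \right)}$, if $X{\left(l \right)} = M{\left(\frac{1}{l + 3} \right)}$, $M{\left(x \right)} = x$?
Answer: $\frac{19021}{11} \approx 1729.2$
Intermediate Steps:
$X{\left(l \right)} = \frac{1}{3 + l}$ ($X{\left(l \right)} = \frac{1}{l + 3} = \frac{1}{3 + l}$)
$- 19021 X{\left(-14 \right)} = - \frac{19021}{3 - 14} = - \frac{19021}{-11} = \left(-19021\right) \left(- \frac{1}{11}\right) = \frac{19021}{11}$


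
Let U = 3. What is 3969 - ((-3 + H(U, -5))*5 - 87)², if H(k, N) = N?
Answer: -12160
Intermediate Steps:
3969 - ((-3 + H(U, -5))*5 - 87)² = 3969 - ((-3 - 5)*5 - 87)² = 3969 - (-8*5 - 87)² = 3969 - (-40 - 87)² = 3969 - 1*(-127)² = 3969 - 1*16129 = 3969 - 16129 = -12160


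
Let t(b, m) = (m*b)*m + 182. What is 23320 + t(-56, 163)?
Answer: -1464362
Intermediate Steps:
t(b, m) = 182 + b*m² (t(b, m) = (b*m)*m + 182 = b*m² + 182 = 182 + b*m²)
23320 + t(-56, 163) = 23320 + (182 - 56*163²) = 23320 + (182 - 56*26569) = 23320 + (182 - 1487864) = 23320 - 1487682 = -1464362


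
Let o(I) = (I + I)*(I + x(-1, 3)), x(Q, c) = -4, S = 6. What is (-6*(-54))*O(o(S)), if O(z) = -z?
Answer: -7776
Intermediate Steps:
o(I) = 2*I*(-4 + I) (o(I) = (I + I)*(I - 4) = (2*I)*(-4 + I) = 2*I*(-4 + I))
(-6*(-54))*O(o(S)) = (-6*(-54))*(-2*6*(-4 + 6)) = 324*(-2*6*2) = 324*(-1*24) = 324*(-24) = -7776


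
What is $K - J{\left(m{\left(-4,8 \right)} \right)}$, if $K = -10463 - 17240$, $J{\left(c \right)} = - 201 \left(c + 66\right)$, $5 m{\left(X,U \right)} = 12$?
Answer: $- \frac{69773}{5} \approx -13955.0$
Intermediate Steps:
$m{\left(X,U \right)} = \frac{12}{5}$ ($m{\left(X,U \right)} = \frac{1}{5} \cdot 12 = \frac{12}{5}$)
$J{\left(c \right)} = -13266 - 201 c$ ($J{\left(c \right)} = - 201 \left(66 + c\right) = -13266 - 201 c$)
$K = -27703$ ($K = -10463 - 17240 = -27703$)
$K - J{\left(m{\left(-4,8 \right)} \right)} = -27703 - \left(-13266 - \frac{2412}{5}\right) = -27703 - - \frac{68742}{5} = -27703 + \frac{68742}{5} = - \frac{69773}{5}$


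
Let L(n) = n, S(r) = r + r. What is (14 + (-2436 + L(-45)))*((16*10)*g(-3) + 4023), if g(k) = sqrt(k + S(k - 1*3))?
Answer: -9924741 - 394720*I*sqrt(15) ≈ -9.9247e+6 - 1.5287e+6*I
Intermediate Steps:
S(r) = 2*r
g(k) = sqrt(-6 + 3*k) (g(k) = sqrt(k + 2*(k - 1*3)) = sqrt(k + 2*(k - 3)) = sqrt(k + 2*(-3 + k)) = sqrt(k + (-6 + 2*k)) = sqrt(-6 + 3*k))
(14 + (-2436 + L(-45)))*((16*10)*g(-3) + 4023) = (14 + (-2436 - 45))*((16*10)*sqrt(-6 + 3*(-3)) + 4023) = (14 - 2481)*(160*sqrt(-6 - 9) + 4023) = -2467*(160*sqrt(-15) + 4023) = -2467*(160*(I*sqrt(15)) + 4023) = -2467*(160*I*sqrt(15) + 4023) = -2467*(4023 + 160*I*sqrt(15)) = -9924741 - 394720*I*sqrt(15)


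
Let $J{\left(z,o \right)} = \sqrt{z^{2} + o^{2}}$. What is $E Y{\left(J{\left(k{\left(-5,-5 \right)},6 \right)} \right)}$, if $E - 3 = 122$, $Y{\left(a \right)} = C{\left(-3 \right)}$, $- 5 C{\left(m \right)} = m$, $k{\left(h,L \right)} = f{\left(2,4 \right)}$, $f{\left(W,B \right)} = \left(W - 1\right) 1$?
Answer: $75$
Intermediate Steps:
$f{\left(W,B \right)} = -1 + W$ ($f{\left(W,B \right)} = \left(-1 + W\right) 1 = -1 + W$)
$k{\left(h,L \right)} = 1$ ($k{\left(h,L \right)} = -1 + 2 = 1$)
$C{\left(m \right)} = - \frac{m}{5}$
$J{\left(z,o \right)} = \sqrt{o^{2} + z^{2}}$
$Y{\left(a \right)} = \frac{3}{5}$ ($Y{\left(a \right)} = \left(- \frac{1}{5}\right) \left(-3\right) = \frac{3}{5}$)
$E = 125$ ($E = 3 + 122 = 125$)
$E Y{\left(J{\left(k{\left(-5,-5 \right)},6 \right)} \right)} = 125 \cdot \frac{3}{5} = 75$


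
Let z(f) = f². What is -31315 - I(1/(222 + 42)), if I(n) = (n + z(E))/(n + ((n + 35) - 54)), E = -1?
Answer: -157013145/5014 ≈ -31315.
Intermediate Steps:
I(n) = (1 + n)/(-19 + 2*n) (I(n) = (n + (-1)²)/(n + ((n + 35) - 54)) = (n + 1)/(n + ((35 + n) - 54)) = (1 + n)/(n + (-19 + n)) = (1 + n)/(-19 + 2*n))
-31315 - I(1/(222 + 42)) = -31315 - (1 + 1/(222 + 42))/(-19 + 2/(222 + 42)) = -31315 - (1 + 1/264)/(-19 + 2/264) = -31315 - (1 + 1/264)/(-19 + 2*(1/264)) = -31315 - 265/((-19 + 1/132)*264) = -31315 - 265/((-2507/132)*264) = -31315 - (-132)*265/(2507*264) = -31315 - 1*(-265/5014) = -31315 + 265/5014 = -157013145/5014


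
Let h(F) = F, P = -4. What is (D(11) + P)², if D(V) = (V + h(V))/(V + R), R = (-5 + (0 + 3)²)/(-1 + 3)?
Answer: 900/169 ≈ 5.3254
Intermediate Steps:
R = 2 (R = (-5 + 3²)/2 = (-5 + 9)*(½) = 4*(½) = 2)
D(V) = 2*V/(2 + V) (D(V) = (V + V)/(V + 2) = (2*V)/(2 + V) = 2*V/(2 + V))
(D(11) + P)² = (2*11/(2 + 11) - 4)² = (2*11/13 - 4)² = (2*11*(1/13) - 4)² = (22/13 - 4)² = (-30/13)² = 900/169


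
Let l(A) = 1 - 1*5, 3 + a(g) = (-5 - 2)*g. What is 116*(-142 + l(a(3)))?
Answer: -16936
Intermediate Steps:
a(g) = -3 - 7*g (a(g) = -3 + (-5 - 2)*g = -3 - 7*g)
l(A) = -4 (l(A) = 1 - 5 = -4)
116*(-142 + l(a(3))) = 116*(-142 - 4) = 116*(-146) = -16936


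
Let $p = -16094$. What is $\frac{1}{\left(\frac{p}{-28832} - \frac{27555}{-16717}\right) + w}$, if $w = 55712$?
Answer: $\frac{240992272}{13426693212243} \approx 1.7949 \cdot 10^{-5}$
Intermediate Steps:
$\frac{1}{\left(\frac{p}{-28832} - \frac{27555}{-16717}\right) + w} = \frac{1}{\left(- \frac{16094}{-28832} - \frac{27555}{-16717}\right) + 55712} = \frac{1}{\left(\left(-16094\right) \left(- \frac{1}{28832}\right) - - \frac{27555}{16717}\right) + 55712} = \frac{1}{\left(\frac{8047}{14416} + \frac{27555}{16717}\right) + 55712} = \frac{1}{\frac{531754579}{240992272} + 55712} = \frac{1}{\frac{13426693212243}{240992272}} = \frac{240992272}{13426693212243}$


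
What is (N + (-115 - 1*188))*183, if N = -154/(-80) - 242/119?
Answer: -264031851/4760 ≈ -55469.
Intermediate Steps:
N = -517/4760 (N = -154*(-1/80) - 242*1/119 = 77/40 - 242/119 = -517/4760 ≈ -0.10861)
(N + (-115 - 1*188))*183 = (-517/4760 + (-115 - 1*188))*183 = (-517/4760 + (-115 - 188))*183 = (-517/4760 - 303)*183 = -1442797/4760*183 = -264031851/4760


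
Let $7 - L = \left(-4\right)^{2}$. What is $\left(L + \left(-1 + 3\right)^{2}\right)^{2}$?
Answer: $25$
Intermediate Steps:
$L = -9$ ($L = 7 - \left(-4\right)^{2} = 7 - 16 = -9$)
$\left(L + \left(-1 + 3\right)^{2}\right)^{2} = \left(-9 + \left(-1 + 3\right)^{2}\right)^{2} = \left(-9 + 2^{2}\right)^{2} = \left(-9 + 4\right)^{2} = \left(-5\right)^{2} = 25$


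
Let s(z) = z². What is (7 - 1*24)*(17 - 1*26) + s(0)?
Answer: 153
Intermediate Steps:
(7 - 1*24)*(17 - 1*26) + s(0) = (7 - 1*24)*(17 - 1*26) + 0² = (7 - 24)*(17 - 26) + 0 = -17*(-9) + 0 = 153 + 0 = 153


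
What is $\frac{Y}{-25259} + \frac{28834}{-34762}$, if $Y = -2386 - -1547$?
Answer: $- \frac{26890488}{33771283} \approx -0.79625$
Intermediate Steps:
$Y = -839$ ($Y = -2386 + \left(-9091 + 10638\right) = -2386 + 1547 = -839$)
$\frac{Y}{-25259} + \frac{28834}{-34762} = - \frac{839}{-25259} + \frac{28834}{-34762} = \left(-839\right) \left(- \frac{1}{25259}\right) + 28834 \left(- \frac{1}{34762}\right) = \frac{839}{25259} - \frac{1109}{1337} = - \frac{26890488}{33771283}$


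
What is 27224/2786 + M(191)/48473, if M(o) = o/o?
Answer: 659815869/67522889 ≈ 9.7717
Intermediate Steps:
M(o) = 1
27224/2786 + M(191)/48473 = 27224/2786 + 1/48473 = 27224*(1/2786) + 1*(1/48473) = 13612/1393 + 1/48473 = 659815869/67522889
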